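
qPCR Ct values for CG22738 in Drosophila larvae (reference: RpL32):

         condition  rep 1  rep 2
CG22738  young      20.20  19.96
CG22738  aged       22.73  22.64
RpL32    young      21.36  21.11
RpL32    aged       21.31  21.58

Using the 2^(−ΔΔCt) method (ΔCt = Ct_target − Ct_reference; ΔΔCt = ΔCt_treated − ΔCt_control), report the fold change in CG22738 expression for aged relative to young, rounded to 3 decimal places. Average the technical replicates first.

0.190

Mean Ct: CG22738 young 20.080; CG22738 aged 22.685; RpL32 young 21.235; RpL32 aged 21.445
ΔCt(young) = 20.080 − 21.235 = -1.155
ΔCt(aged) = 22.685 − 21.445 = 1.240
ΔΔCt = 1.240 − (-1.155) = 2.395
Fold change = 2^(−2.395) = 0.1901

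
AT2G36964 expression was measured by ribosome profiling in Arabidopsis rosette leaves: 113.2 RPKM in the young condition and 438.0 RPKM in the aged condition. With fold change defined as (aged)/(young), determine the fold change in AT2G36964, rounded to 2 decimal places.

Fold change = 438.0 / 113.2 = 3.869
AT2G36964 is upregulated.

3.87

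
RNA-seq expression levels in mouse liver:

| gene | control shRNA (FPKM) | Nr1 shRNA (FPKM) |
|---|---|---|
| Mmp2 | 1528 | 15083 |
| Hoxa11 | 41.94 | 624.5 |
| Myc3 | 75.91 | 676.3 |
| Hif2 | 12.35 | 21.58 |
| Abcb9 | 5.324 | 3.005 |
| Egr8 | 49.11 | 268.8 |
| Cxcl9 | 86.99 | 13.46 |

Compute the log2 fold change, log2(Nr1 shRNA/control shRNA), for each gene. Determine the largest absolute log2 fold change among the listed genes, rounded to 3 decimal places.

3.896

log2(15083/1528) = 3.303  (Mmp2)
log2(624.5/41.94) = 3.896  (Hoxa11)
log2(676.3/75.91) = 3.155  (Myc3)
log2(21.58/12.35) = 0.805  (Hif2)
log2(3.005/5.324) = -0.825  (Abcb9)
log2(268.8/49.11) = 2.452  (Egr8)
log2(13.46/86.99) = -2.692  (Cxcl9)
The largest magnitude belongs to Hoxa11.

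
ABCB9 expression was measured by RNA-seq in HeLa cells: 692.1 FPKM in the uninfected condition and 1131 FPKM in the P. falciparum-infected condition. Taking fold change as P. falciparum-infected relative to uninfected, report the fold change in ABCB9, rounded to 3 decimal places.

Fold change = 1131 / 692.1 = 1.6342
ABCB9 is upregulated.

1.634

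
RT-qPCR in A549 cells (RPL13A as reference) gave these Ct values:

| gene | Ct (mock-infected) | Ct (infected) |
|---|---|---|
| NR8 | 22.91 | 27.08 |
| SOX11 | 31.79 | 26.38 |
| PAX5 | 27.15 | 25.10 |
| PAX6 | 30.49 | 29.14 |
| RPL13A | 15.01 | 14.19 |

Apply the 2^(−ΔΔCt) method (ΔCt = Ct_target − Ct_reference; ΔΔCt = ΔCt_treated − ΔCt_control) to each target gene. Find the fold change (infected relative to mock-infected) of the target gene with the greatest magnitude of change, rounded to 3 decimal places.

NR8: ΔΔCt = (27.08−14.19) − (22.91−15.01) = 12.89 − 7.90 = 4.99; fold change = 2^-4.99 = 0.031
SOX11: ΔΔCt = (26.38−14.19) − (31.79−15.01) = 12.19 − 16.78 = -4.59; fold change = 2^4.59 = 24.084
PAX5: ΔΔCt = (25.10−14.19) − (27.15−15.01) = 10.91 − 12.14 = -1.23; fold change = 2^1.23 = 2.346
PAX6: ΔΔCt = (29.14−14.19) − (30.49−15.01) = 14.95 − 15.48 = -0.53; fold change = 2^0.53 = 1.444
NR8 has the largest |ΔΔCt| = 4.99.

0.031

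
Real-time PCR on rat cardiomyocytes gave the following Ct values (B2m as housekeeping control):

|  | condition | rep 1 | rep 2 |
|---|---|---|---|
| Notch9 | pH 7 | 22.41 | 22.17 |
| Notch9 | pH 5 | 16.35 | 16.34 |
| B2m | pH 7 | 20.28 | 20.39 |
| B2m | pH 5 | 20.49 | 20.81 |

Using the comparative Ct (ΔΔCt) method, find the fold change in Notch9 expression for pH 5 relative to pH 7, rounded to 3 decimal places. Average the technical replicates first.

Mean Ct: Notch9 pH 7 22.290; Notch9 pH 5 16.345; B2m pH 7 20.335; B2m pH 5 20.650
ΔCt(pH 7) = 22.290 − 20.335 = 1.955
ΔCt(pH 5) = 16.345 − 20.650 = -4.305
ΔΔCt = -4.305 − 1.955 = -6.260
Fold change = 2^(−(-6.260)) = 2^6.260 = 76.6386

76.639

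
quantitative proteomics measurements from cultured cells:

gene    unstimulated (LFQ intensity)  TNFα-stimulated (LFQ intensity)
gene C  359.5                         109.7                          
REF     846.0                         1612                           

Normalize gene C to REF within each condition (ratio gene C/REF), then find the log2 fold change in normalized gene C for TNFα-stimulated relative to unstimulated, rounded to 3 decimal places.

-2.643

gene C/REF (unstimulated) = 359.5 / 846.0 = 0.42494
gene C/REF (TNFα-stimulated) = 109.7 / 1612 = 0.068052
Fold change = 0.068052 / 0.42494 = 0.1601
log2(0.1601) = -2.6426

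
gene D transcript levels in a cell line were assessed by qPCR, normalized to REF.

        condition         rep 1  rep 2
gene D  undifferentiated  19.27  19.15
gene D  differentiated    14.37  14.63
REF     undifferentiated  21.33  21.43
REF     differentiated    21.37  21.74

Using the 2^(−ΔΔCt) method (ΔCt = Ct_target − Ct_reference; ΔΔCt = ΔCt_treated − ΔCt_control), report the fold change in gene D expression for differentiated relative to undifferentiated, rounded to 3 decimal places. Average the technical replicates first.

29.548

Mean Ct: gene D undifferentiated 19.210; gene D differentiated 14.500; REF undifferentiated 21.380; REF differentiated 21.555
ΔCt(undifferentiated) = 19.210 − 21.380 = -2.170
ΔCt(differentiated) = 14.500 − 21.555 = -7.055
ΔΔCt = -7.055 − (-2.170) = -4.885
Fold change = 2^(−(-4.885)) = 2^4.885 = 29.5482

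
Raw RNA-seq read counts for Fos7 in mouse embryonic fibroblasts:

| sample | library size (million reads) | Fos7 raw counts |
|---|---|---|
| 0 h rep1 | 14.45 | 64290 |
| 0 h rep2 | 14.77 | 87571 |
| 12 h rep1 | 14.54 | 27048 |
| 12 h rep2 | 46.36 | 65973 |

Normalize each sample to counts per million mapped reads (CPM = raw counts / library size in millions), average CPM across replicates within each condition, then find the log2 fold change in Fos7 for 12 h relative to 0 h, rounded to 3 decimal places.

-1.660

CPM(0 h rep1) = 64290 / 14.45 = 4449.1349
CPM(0 h rep2) = 87571 / 14.77 = 5928.9777
CPM(12 h rep1) = 27048 / 14.54 = 1860.2476
CPM(12 h rep2) = 65973 / 46.36 = 1423.0587
mean CPM(0 h) = 5189.0563; mean CPM(12 h) = 1641.6531
Fold change = 1641.6531 / 5189.0563 = 0.31637
log2(0.31637) = -1.6603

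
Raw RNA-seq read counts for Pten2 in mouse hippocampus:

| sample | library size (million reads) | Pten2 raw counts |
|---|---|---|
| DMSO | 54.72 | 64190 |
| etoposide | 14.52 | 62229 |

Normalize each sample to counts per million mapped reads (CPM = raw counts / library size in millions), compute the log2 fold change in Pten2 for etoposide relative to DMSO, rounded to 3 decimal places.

CPM(DMSO) = 64190 / 54.72 = 1173.0629
CPM(etoposide) = 62229 / 14.52 = 4285.7438
Fold change = 4285.7438 / 1173.0629 = 3.65346
log2(3.65346) = 1.8693

1.869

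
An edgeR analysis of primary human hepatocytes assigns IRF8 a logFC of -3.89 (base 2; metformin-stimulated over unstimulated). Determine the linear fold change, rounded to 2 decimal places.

0.07

Fold change = 2^(-3.89) = 0.067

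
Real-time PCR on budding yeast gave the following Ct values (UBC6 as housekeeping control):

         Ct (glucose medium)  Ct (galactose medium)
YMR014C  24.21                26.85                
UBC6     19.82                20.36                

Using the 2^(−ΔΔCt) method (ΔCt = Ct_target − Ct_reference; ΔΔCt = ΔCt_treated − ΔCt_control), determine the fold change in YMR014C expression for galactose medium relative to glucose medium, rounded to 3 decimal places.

0.233

ΔCt(glucose medium) = 24.210 − 19.820 = 4.390
ΔCt(galactose medium) = 26.850 − 20.360 = 6.490
ΔΔCt = 6.490 − 4.390 = 2.100
Fold change = 2^(−2.100) = 0.2333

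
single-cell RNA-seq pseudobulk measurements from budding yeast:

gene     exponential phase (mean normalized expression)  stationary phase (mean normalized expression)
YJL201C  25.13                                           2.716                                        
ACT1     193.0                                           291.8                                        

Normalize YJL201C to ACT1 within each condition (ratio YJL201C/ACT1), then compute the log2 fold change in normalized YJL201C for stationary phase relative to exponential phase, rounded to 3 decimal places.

YJL201C/ACT1 (exponential phase) = 25.13 / 193.0 = 0.13021
YJL201C/ACT1 (stationary phase) = 2.716 / 291.8 = 0.0093077
Fold change = 0.0093077 / 0.13021 = 0.0715
log2(0.0715) = -3.8062

-3.806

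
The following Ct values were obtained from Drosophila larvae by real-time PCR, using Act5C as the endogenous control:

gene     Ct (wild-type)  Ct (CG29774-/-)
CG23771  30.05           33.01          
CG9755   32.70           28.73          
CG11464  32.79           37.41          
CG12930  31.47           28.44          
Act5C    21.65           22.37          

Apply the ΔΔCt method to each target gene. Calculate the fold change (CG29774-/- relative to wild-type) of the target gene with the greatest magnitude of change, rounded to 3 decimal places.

CG23771: ΔΔCt = (33.01−22.37) − (30.05−21.65) = 10.64 − 8.40 = 2.24; fold change = 2^-2.24 = 0.212
CG9755: ΔΔCt = (28.73−22.37) − (32.70−21.65) = 6.36 − 11.05 = -4.69; fold change = 2^4.69 = 25.813
CG11464: ΔΔCt = (37.41−22.37) − (32.79−21.65) = 15.04 − 11.14 = 3.90; fold change = 2^-3.90 = 0.067
CG12930: ΔΔCt = (28.44−22.37) − (31.47−21.65) = 6.07 − 9.82 = -3.75; fold change = 2^3.75 = 13.454
CG9755 has the largest |ΔΔCt| = 4.69.

25.813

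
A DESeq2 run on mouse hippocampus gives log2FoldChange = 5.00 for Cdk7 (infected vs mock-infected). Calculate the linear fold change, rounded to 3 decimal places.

32.000

Fold change = 2^(5.00) = 32.0000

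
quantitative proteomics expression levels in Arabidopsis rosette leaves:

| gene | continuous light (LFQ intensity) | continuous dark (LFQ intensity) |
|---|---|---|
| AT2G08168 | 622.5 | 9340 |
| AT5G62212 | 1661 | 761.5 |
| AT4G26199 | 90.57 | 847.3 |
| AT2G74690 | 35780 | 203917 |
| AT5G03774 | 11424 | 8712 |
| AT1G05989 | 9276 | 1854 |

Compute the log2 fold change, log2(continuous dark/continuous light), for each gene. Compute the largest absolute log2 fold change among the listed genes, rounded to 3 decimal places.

3.907

log2(9340/622.5) = 3.907  (AT2G08168)
log2(761.5/1661) = -1.125  (AT5G62212)
log2(847.3/90.57) = 3.226  (AT4G26199)
log2(203917/35780) = 2.511  (AT2G74690)
log2(8712/11424) = -0.391  (AT5G03774)
log2(1854/9276) = -2.323  (AT1G05989)
The largest magnitude belongs to AT2G08168.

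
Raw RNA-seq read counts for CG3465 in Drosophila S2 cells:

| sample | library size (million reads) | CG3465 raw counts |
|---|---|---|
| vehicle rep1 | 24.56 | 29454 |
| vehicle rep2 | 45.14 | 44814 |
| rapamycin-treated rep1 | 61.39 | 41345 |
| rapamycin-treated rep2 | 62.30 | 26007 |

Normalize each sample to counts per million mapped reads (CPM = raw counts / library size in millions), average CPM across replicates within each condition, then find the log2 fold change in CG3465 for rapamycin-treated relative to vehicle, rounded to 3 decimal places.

CPM(vehicle rep1) = 29454 / 24.56 = 1199.2671
CPM(vehicle rep2) = 44814 / 45.14 = 992.7780
CPM(rapamycin-treated rep1) = 41345 / 61.39 = 673.4810
CPM(rapamycin-treated rep2) = 26007 / 62.30 = 417.4478
mean CPM(vehicle) = 1096.0226; mean CPM(rapamycin-treated) = 545.4644
Fold change = 545.4644 / 1096.0226 = 0.49768
log2(0.49768) = -1.0067

-1.007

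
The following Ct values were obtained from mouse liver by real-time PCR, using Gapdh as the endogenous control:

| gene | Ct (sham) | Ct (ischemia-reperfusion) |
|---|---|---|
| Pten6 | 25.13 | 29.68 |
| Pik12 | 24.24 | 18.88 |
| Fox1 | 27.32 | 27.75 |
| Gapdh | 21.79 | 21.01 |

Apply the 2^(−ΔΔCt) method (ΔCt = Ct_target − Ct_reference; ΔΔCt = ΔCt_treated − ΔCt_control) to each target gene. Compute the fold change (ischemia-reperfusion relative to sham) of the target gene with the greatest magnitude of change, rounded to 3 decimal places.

0.025

Pten6: ΔΔCt = (29.68−21.01) − (25.13−21.79) = 8.67 − 3.34 = 5.33; fold change = 2^-5.33 = 0.025
Pik12: ΔΔCt = (18.88−21.01) − (24.24−21.79) = -2.13 − 2.45 = -4.58; fold change = 2^4.58 = 23.918
Fox1: ΔΔCt = (27.75−21.01) − (27.32−21.79) = 6.74 − 5.53 = 1.21; fold change = 2^-1.21 = 0.432
Pten6 has the largest |ΔΔCt| = 5.33.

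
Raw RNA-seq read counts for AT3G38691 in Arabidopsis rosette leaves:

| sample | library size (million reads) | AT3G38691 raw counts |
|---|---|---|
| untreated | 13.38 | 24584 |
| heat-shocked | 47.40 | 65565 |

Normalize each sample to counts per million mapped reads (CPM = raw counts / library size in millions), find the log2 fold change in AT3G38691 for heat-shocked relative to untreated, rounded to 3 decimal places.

-0.410

CPM(untreated) = 24584 / 13.38 = 1837.3692
CPM(heat-shocked) = 65565 / 47.40 = 1383.2278
Fold change = 1383.2278 / 1837.3692 = 0.75283
log2(0.75283) = -0.4096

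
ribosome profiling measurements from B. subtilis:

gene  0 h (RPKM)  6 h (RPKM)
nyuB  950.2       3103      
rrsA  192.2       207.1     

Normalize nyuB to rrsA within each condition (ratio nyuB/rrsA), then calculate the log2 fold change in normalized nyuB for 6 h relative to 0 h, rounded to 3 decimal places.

1.600

nyuB/rrsA (0 h) = 950.2 / 192.2 = 4.9438
nyuB/rrsA (6 h) = 3103 / 207.1 = 14.983
Fold change = 14.983 / 4.9438 = 3.0307
log2(3.0307) = 1.5996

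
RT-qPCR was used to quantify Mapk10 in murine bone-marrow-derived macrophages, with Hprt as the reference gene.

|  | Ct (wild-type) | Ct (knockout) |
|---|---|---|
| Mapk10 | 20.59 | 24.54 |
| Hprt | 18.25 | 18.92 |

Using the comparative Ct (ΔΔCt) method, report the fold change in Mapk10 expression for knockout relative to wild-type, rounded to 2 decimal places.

0.10

ΔCt(wild-type) = 20.590 − 18.250 = 2.340
ΔCt(knockout) = 24.540 − 18.920 = 5.620
ΔΔCt = 5.620 − 2.340 = 3.280
Fold change = 2^(−3.280) = 0.103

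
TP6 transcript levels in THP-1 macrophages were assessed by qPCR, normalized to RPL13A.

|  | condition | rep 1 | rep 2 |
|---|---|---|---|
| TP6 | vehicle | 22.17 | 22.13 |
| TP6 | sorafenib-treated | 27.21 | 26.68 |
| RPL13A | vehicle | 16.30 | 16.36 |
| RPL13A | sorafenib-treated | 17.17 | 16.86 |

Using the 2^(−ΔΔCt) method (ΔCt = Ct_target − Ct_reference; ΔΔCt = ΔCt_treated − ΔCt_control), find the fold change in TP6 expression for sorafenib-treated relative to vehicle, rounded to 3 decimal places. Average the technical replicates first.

0.058

Mean Ct: TP6 vehicle 22.150; TP6 sorafenib-treated 26.945; RPL13A vehicle 16.330; RPL13A sorafenib-treated 17.015
ΔCt(vehicle) = 22.150 − 16.330 = 5.820
ΔCt(sorafenib-treated) = 26.945 − 17.015 = 9.930
ΔΔCt = 9.930 − 5.820 = 4.110
Fold change = 2^(−4.110) = 0.0579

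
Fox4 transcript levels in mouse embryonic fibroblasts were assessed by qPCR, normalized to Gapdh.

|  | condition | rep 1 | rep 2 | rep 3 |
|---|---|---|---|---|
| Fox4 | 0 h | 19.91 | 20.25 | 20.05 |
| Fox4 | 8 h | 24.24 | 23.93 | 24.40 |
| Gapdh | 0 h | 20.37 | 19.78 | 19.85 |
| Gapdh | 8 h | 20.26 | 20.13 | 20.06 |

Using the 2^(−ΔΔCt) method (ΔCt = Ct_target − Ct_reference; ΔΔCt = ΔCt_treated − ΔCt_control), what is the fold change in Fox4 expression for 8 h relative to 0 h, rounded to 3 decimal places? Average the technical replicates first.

Mean Ct: Fox4 0 h 20.070; Fox4 8 h 24.190; Gapdh 0 h 20.000; Gapdh 8 h 20.150
ΔCt(0 h) = 20.070 − 20.000 = 0.070
ΔCt(8 h) = 24.190 − 20.150 = 4.040
ΔΔCt = 4.040 − 0.070 = 3.970
Fold change = 2^(−3.970) = 0.0638

0.064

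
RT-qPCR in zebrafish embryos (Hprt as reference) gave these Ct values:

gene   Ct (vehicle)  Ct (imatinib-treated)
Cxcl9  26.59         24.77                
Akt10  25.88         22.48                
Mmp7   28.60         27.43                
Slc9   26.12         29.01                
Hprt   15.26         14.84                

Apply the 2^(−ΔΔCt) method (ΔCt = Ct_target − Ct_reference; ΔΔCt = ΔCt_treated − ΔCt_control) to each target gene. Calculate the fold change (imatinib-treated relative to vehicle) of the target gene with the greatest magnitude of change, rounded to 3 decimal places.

Cxcl9: ΔΔCt = (24.77−14.84) − (26.59−15.26) = 9.93 − 11.33 = -1.40; fold change = 2^1.40 = 2.639
Akt10: ΔΔCt = (22.48−14.84) − (25.88−15.26) = 7.64 − 10.62 = -2.98; fold change = 2^2.98 = 7.890
Mmp7: ΔΔCt = (27.43−14.84) − (28.60−15.26) = 12.59 − 13.34 = -0.75; fold change = 2^0.75 = 1.682
Slc9: ΔΔCt = (29.01−14.84) − (26.12−15.26) = 14.17 − 10.86 = 3.31; fold change = 2^-3.31 = 0.101
Slc9 has the largest |ΔΔCt| = 3.31.

0.101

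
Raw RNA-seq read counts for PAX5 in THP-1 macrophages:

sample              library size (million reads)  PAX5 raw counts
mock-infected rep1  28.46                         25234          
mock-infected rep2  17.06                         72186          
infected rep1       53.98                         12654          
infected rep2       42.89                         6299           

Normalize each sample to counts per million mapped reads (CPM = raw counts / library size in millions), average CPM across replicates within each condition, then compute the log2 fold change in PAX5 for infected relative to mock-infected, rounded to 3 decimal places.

-3.747

CPM(mock-infected rep1) = 25234 / 28.46 = 886.6479
CPM(mock-infected rep2) = 72186 / 17.06 = 4231.3013
CPM(infected rep1) = 12654 / 53.98 = 234.4202
CPM(infected rep2) = 6299 / 42.89 = 146.8641
mean CPM(mock-infected) = 2558.9746; mean CPM(infected) = 190.6421
Fold change = 190.6421 / 2558.9746 = 0.07450
log2(0.07450) = -3.7466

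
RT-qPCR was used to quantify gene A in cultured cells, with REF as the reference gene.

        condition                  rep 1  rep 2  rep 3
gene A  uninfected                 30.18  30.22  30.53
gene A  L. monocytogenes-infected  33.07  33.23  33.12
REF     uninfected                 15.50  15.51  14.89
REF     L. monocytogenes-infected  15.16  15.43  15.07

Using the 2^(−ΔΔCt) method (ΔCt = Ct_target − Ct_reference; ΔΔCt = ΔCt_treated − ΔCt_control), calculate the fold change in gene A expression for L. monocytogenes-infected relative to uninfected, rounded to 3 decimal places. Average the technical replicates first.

Mean Ct: gene A uninfected 30.310; gene A L. monocytogenes-infected 33.140; REF uninfected 15.300; REF L. monocytogenes-infected 15.220
ΔCt(uninfected) = 30.310 − 15.300 = 15.010
ΔCt(L. monocytogenes-infected) = 33.140 − 15.220 = 17.920
ΔΔCt = 17.920 − 15.010 = 2.910
Fold change = 2^(−2.910) = 0.1330

0.133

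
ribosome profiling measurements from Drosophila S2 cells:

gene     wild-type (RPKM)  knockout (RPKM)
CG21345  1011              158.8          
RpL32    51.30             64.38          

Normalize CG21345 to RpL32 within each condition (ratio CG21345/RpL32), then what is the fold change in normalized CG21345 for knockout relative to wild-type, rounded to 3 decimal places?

0.125

CG21345/RpL32 (wild-type) = 1011 / 51.30 = 19.708
CG21345/RpL32 (knockout) = 158.8 / 64.38 = 2.4666
Fold change = 2.4666 / 19.708 = 0.1252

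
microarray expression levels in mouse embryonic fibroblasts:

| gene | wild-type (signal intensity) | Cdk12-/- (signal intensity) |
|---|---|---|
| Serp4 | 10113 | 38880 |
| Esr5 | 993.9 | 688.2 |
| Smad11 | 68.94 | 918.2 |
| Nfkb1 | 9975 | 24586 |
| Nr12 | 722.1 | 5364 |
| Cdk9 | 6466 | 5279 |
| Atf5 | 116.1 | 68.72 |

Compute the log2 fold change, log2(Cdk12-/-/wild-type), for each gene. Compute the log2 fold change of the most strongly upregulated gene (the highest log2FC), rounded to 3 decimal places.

3.735

log2(38880/10113) = 1.943  (Serp4)
log2(688.2/993.9) = -0.530  (Esr5)
log2(918.2/68.94) = 3.735  (Smad11)
log2(24586/9975) = 1.301  (Nfkb1)
log2(5364/722.1) = 2.893  (Nr12)
log2(5279/6466) = -0.293  (Cdk9)
log2(68.72/116.1) = -0.757  (Atf5)
Smad11 is most strongly upregulated.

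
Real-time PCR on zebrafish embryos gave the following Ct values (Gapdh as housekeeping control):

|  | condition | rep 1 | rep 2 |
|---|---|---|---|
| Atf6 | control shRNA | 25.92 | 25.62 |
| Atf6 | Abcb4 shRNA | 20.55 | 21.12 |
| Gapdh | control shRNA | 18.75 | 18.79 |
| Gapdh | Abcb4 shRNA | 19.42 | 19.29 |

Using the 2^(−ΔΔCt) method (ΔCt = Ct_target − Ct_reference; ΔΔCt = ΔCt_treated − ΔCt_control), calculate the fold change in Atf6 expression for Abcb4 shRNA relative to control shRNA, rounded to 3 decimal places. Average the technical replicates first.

45.887

Mean Ct: Atf6 control shRNA 25.770; Atf6 Abcb4 shRNA 20.835; Gapdh control shRNA 18.770; Gapdh Abcb4 shRNA 19.355
ΔCt(control shRNA) = 25.770 − 18.770 = 7.000
ΔCt(Abcb4 shRNA) = 20.835 − 19.355 = 1.480
ΔΔCt = 1.480 − 7.000 = -5.520
Fold change = 2^(−(-5.520)) = 2^5.520 = 45.8866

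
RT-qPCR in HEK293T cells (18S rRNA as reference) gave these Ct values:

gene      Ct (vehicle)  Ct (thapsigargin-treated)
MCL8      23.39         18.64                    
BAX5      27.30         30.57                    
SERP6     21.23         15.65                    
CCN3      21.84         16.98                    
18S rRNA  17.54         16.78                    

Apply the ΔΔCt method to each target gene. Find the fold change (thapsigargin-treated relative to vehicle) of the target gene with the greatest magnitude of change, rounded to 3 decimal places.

MCL8: ΔΔCt = (18.64−16.78) − (23.39−17.54) = 1.86 − 5.85 = -3.99; fold change = 2^3.99 = 15.889
BAX5: ΔΔCt = (30.57−16.78) − (27.30−17.54) = 13.79 − 9.76 = 4.03; fold change = 2^-4.03 = 0.061
SERP6: ΔΔCt = (15.65−16.78) − (21.23−17.54) = -1.13 − 3.69 = -4.82; fold change = 2^4.82 = 28.246
CCN3: ΔΔCt = (16.98−16.78) − (21.84−17.54) = 0.20 − 4.30 = -4.10; fold change = 2^4.10 = 17.148
SERP6 has the largest |ΔΔCt| = 4.82.

28.246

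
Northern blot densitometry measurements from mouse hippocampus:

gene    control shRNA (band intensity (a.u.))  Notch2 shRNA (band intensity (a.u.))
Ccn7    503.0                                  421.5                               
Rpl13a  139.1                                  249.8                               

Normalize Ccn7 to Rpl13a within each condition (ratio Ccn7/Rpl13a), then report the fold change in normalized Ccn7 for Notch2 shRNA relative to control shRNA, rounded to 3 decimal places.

Ccn7/Rpl13a (control shRNA) = 503.0 / 139.1 = 3.6161
Ccn7/Rpl13a (Notch2 shRNA) = 421.5 / 249.8 = 1.6873
Fold change = 1.6873 / 3.6161 = 0.4666

0.467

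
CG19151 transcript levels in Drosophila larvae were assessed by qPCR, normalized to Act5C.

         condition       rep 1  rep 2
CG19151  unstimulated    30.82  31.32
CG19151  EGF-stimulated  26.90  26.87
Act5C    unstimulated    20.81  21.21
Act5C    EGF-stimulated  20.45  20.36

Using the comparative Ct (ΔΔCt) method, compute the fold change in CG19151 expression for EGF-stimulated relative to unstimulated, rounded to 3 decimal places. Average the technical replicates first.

Mean Ct: CG19151 unstimulated 31.070; CG19151 EGF-stimulated 26.885; Act5C unstimulated 21.010; Act5C EGF-stimulated 20.405
ΔCt(unstimulated) = 31.070 − 21.010 = 10.060
ΔCt(EGF-stimulated) = 26.885 − 20.405 = 6.480
ΔΔCt = 6.480 − 10.060 = -3.580
Fold change = 2^(−(-3.580)) = 2^3.580 = 11.9588

11.959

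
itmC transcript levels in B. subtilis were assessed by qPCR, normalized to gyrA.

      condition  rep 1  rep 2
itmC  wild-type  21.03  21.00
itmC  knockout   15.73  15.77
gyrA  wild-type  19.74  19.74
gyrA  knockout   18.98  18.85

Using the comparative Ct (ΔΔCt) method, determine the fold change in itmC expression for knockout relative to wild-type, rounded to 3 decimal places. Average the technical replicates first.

Mean Ct: itmC wild-type 21.015; itmC knockout 15.750; gyrA wild-type 19.740; gyrA knockout 18.915
ΔCt(wild-type) = 21.015 − 19.740 = 1.275
ΔCt(knockout) = 15.750 − 18.915 = -3.165
ΔΔCt = -3.165 − 1.275 = -4.440
Fold change = 2^(−(-4.440)) = 2^4.440 = 21.7057

21.706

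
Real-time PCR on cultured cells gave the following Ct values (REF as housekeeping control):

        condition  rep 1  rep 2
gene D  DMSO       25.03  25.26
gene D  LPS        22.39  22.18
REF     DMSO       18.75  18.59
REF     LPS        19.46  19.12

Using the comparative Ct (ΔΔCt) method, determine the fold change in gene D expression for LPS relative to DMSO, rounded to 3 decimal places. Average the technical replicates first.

11.158

Mean Ct: gene D DMSO 25.145; gene D LPS 22.285; REF DMSO 18.670; REF LPS 19.290
ΔCt(DMSO) = 25.145 − 18.670 = 6.475
ΔCt(LPS) = 22.285 − 19.290 = 2.995
ΔΔCt = 2.995 − 6.475 = -3.480
Fold change = 2^(−(-3.480)) = 2^3.480 = 11.1579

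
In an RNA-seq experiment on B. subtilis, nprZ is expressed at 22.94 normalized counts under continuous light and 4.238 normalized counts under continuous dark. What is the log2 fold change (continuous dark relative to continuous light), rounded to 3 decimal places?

-2.436

Fold change = 4.238 / 22.94 = 0.1847
log2(0.1847) = -2.4364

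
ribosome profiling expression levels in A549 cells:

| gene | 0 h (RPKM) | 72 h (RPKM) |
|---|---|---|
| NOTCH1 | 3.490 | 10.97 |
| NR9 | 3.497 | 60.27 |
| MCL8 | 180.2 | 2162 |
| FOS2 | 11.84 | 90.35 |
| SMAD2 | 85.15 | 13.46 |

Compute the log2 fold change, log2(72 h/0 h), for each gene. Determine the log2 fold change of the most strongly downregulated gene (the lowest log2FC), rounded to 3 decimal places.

log2(10.97/3.490) = 1.652  (NOTCH1)
log2(60.27/3.497) = 4.107  (NR9)
log2(2162/180.2) = 3.585  (MCL8)
log2(90.35/11.84) = 2.932  (FOS2)
log2(13.46/85.15) = -2.661  (SMAD2)
SMAD2 is most strongly downregulated.

-2.661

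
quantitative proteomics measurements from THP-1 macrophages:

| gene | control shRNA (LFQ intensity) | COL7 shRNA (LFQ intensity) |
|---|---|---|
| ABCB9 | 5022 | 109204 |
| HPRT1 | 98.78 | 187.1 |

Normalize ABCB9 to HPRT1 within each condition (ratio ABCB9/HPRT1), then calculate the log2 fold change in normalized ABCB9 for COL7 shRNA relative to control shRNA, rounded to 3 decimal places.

ABCB9/HPRT1 (control shRNA) = 5022 / 98.78 = 50.84
ABCB9/HPRT1 (COL7 shRNA) = 109204 / 187.1 = 583.67
Fold change = 583.67 / 50.84 = 11.4804
log2(11.4804) = 3.5211

3.521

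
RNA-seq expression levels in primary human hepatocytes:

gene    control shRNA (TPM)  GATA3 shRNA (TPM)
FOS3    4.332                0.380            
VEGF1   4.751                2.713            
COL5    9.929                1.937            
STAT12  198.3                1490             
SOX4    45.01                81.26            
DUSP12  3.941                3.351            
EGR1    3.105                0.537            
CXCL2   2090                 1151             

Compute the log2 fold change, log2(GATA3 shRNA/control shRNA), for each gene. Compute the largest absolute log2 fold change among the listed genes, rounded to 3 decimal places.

log2(0.380/4.332) = -3.511  (FOS3)
log2(2.713/4.751) = -0.808  (VEGF1)
log2(1.937/9.929) = -2.358  (COL5)
log2(1490/198.3) = 2.910  (STAT12)
log2(81.26/45.01) = 0.852  (SOX4)
log2(3.351/3.941) = -0.234  (DUSP12)
log2(0.537/3.105) = -2.532  (EGR1)
log2(1151/2090) = -0.861  (CXCL2)
The largest magnitude belongs to FOS3.

3.511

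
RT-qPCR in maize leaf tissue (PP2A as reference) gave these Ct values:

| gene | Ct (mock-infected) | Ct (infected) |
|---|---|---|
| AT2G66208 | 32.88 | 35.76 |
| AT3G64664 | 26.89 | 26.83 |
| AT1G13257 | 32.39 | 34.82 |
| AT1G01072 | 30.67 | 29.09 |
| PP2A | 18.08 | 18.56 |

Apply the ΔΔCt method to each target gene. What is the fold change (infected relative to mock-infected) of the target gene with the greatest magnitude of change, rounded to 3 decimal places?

AT2G66208: ΔΔCt = (35.76−18.56) − (32.88−18.08) = 17.20 − 14.80 = 2.40; fold change = 2^-2.40 = 0.189
AT3G64664: ΔΔCt = (26.83−18.56) − (26.89−18.08) = 8.27 − 8.81 = -0.54; fold change = 2^0.54 = 1.454
AT1G13257: ΔΔCt = (34.82−18.56) − (32.39−18.08) = 16.26 − 14.31 = 1.95; fold change = 2^-1.95 = 0.259
AT1G01072: ΔΔCt = (29.09−18.56) − (30.67−18.08) = 10.53 − 12.59 = -2.06; fold change = 2^2.06 = 4.170
AT2G66208 has the largest |ΔΔCt| = 2.40.

0.189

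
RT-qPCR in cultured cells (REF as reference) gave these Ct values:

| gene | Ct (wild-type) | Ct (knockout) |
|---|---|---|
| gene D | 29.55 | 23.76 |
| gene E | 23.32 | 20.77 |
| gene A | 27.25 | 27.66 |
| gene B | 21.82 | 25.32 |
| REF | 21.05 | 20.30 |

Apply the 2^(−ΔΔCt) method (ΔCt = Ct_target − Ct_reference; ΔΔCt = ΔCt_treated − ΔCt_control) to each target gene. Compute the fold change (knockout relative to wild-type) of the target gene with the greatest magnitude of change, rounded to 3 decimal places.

32.900

gene D: ΔΔCt = (23.76−20.30) − (29.55−21.05) = 3.46 − 8.50 = -5.04; fold change = 2^5.04 = 32.900
gene E: ΔΔCt = (20.77−20.30) − (23.32−21.05) = 0.47 − 2.27 = -1.80; fold change = 2^1.80 = 3.482
gene A: ΔΔCt = (27.66−20.30) − (27.25−21.05) = 7.36 − 6.20 = 1.16; fold change = 2^-1.16 = 0.448
gene B: ΔΔCt = (25.32−20.30) − (21.82−21.05) = 5.02 − 0.77 = 4.25; fold change = 2^-4.25 = 0.053
gene D has the largest |ΔΔCt| = 5.04.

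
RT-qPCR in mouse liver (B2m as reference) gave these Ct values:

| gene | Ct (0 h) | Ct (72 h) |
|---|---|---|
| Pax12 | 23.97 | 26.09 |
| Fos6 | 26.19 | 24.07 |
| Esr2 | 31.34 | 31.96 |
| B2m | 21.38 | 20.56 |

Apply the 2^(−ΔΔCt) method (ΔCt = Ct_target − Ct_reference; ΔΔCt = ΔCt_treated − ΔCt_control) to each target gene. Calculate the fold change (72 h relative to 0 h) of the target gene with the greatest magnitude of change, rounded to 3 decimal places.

Pax12: ΔΔCt = (26.09−20.56) − (23.97−21.38) = 5.53 − 2.59 = 2.94; fold change = 2^-2.94 = 0.130
Fos6: ΔΔCt = (24.07−20.56) − (26.19−21.38) = 3.51 − 4.81 = -1.30; fold change = 2^1.30 = 2.462
Esr2: ΔΔCt = (31.96−20.56) − (31.34−21.38) = 11.40 − 9.96 = 1.44; fold change = 2^-1.44 = 0.369
Pax12 has the largest |ΔΔCt| = 2.94.

0.130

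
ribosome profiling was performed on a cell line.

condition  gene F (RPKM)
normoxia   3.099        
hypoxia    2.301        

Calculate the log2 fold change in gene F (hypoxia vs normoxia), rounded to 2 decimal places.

-0.43

Fold change = 2.301 / 3.099 = 0.7425
log2(0.7425) = -0.430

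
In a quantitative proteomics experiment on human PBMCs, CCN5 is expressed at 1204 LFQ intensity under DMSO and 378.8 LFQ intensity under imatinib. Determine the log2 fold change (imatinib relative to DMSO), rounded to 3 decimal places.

-1.668

Fold change = 378.8 / 1204 = 0.3146
log2(0.3146) = -1.6683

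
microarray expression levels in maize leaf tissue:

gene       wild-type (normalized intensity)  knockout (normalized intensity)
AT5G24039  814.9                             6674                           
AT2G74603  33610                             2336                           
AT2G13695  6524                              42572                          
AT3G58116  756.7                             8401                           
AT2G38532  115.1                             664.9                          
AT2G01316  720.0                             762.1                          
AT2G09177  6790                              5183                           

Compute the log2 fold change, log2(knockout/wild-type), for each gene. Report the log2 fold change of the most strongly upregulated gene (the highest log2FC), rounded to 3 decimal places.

log2(6674/814.9) = 3.034  (AT5G24039)
log2(2336/33610) = -3.847  (AT2G74603)
log2(42572/6524) = 2.706  (AT2G13695)
log2(8401/756.7) = 3.473  (AT3G58116)
log2(664.9/115.1) = 2.530  (AT2G38532)
log2(762.1/720.0) = 0.082  (AT2G01316)
log2(5183/6790) = -0.390  (AT2G09177)
AT3G58116 is most strongly upregulated.

3.473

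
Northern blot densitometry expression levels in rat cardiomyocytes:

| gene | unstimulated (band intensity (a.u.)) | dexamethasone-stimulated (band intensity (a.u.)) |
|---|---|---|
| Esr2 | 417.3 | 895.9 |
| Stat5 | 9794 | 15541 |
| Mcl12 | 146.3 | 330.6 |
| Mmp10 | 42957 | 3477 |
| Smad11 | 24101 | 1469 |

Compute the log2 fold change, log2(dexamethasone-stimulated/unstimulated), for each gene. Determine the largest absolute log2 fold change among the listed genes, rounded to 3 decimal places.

log2(895.9/417.3) = 1.102  (Esr2)
log2(15541/9794) = 0.666  (Stat5)
log2(330.6/146.3) = 1.176  (Mcl12)
log2(3477/42957) = -3.627  (Mmp10)
log2(1469/24101) = -4.036  (Smad11)
The largest magnitude belongs to Smad11.

4.036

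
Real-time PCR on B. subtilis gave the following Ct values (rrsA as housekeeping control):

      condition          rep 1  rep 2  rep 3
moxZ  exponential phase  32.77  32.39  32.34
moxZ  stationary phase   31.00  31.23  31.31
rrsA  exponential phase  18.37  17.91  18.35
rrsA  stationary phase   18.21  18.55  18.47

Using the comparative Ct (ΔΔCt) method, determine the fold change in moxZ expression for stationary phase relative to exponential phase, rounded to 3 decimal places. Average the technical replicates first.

Mean Ct: moxZ exponential phase 32.500; moxZ stationary phase 31.180; rrsA exponential phase 18.210; rrsA stationary phase 18.410
ΔCt(exponential phase) = 32.500 − 18.210 = 14.290
ΔCt(stationary phase) = 31.180 − 18.410 = 12.770
ΔΔCt = 12.770 − 14.290 = -1.520
Fold change = 2^(−(-1.520)) = 2^1.520 = 2.8679

2.868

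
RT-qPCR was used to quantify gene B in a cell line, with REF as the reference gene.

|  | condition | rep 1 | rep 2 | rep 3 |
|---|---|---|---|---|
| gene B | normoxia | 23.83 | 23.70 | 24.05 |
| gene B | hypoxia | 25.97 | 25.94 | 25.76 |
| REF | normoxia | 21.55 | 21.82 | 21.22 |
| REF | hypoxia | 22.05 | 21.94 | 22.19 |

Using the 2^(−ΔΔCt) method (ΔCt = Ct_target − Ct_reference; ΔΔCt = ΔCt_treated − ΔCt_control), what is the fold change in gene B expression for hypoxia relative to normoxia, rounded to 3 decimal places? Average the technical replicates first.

0.354

Mean Ct: gene B normoxia 23.860; gene B hypoxia 25.890; REF normoxia 21.530; REF hypoxia 22.060
ΔCt(normoxia) = 23.860 − 21.530 = 2.330
ΔCt(hypoxia) = 25.890 − 22.060 = 3.830
ΔΔCt = 3.830 − 2.330 = 1.500
Fold change = 2^(−1.500) = 0.3536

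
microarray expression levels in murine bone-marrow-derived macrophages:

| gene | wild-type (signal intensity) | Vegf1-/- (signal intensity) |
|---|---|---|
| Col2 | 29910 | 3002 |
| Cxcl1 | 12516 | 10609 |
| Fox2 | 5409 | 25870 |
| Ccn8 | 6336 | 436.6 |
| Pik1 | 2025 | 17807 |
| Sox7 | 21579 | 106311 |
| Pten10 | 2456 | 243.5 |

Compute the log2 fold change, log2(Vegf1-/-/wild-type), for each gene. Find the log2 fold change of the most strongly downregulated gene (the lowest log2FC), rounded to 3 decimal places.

-3.859

log2(3002/29910) = -3.317  (Col2)
log2(10609/12516) = -0.238  (Cxcl1)
log2(25870/5409) = 2.258  (Fox2)
log2(436.6/6336) = -3.859  (Ccn8)
log2(17807/2025) = 3.136  (Pik1)
log2(106311/21579) = 2.301  (Sox7)
log2(243.5/2456) = -3.334  (Pten10)
Ccn8 is most strongly downregulated.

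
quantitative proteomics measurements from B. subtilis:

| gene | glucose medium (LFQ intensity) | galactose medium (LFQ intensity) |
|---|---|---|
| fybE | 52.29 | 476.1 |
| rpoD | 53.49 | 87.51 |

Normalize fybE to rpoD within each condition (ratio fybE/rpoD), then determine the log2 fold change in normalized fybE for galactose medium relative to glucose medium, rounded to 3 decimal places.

fybE/rpoD (glucose medium) = 52.29 / 53.49 = 0.97757
fybE/rpoD (galactose medium) = 476.1 / 87.51 = 5.4405
Fold change = 5.4405 / 0.97757 = 5.5654
log2(5.5654) = 2.4765

2.476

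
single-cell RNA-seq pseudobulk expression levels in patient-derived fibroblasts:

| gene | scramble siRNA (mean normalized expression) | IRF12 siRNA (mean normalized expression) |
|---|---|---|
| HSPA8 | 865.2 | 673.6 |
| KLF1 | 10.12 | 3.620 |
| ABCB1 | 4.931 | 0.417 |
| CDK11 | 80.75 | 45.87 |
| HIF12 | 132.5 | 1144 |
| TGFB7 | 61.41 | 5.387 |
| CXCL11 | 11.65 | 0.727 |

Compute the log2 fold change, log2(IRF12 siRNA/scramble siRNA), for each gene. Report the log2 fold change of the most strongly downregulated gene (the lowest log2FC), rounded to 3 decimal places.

-4.002

log2(673.6/865.2) = -0.361  (HSPA8)
log2(3.620/10.12) = -1.483  (KLF1)
log2(0.417/4.931) = -3.564  (ABCB1)
log2(45.87/80.75) = -0.816  (CDK11)
log2(1144/132.5) = 3.110  (HIF12)
log2(5.387/61.41) = -3.511  (TGFB7)
log2(0.727/11.65) = -4.002  (CXCL11)
CXCL11 is most strongly downregulated.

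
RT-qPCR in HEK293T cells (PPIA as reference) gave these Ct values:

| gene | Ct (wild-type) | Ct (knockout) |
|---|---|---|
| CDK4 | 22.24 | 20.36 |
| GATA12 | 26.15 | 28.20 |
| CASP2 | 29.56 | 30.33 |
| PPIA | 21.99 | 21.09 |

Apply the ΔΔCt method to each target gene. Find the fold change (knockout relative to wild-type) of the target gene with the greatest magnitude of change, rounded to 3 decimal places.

CDK4: ΔΔCt = (20.36−21.09) − (22.24−21.99) = -0.73 − 0.25 = -0.98; fold change = 2^0.98 = 1.972
GATA12: ΔΔCt = (28.20−21.09) − (26.15−21.99) = 7.11 − 4.16 = 2.95; fold change = 2^-2.95 = 0.129
CASP2: ΔΔCt = (30.33−21.09) − (29.56−21.99) = 9.24 − 7.57 = 1.67; fold change = 2^-1.67 = 0.314
GATA12 has the largest |ΔΔCt| = 2.95.

0.129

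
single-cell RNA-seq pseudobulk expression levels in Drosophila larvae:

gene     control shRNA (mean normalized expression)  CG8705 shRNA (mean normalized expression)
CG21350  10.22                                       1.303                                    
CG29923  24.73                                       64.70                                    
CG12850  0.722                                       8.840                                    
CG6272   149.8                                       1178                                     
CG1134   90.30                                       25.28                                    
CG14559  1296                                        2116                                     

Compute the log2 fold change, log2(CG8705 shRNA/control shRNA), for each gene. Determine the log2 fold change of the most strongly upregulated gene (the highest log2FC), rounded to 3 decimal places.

3.614

log2(1.303/10.22) = -2.971  (CG21350)
log2(64.70/24.73) = 1.388  (CG29923)
log2(8.840/0.722) = 3.614  (CG12850)
log2(1178/149.8) = 2.975  (CG6272)
log2(25.28/90.30) = -1.837  (CG1134)
log2(2116/1296) = 0.707  (CG14559)
CG12850 is most strongly upregulated.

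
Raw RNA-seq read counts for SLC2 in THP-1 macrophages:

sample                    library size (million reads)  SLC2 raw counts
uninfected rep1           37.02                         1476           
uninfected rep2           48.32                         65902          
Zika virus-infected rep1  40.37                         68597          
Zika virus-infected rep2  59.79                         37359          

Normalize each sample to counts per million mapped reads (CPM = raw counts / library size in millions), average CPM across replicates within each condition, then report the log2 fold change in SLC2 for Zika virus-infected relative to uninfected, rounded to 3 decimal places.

0.727

CPM(uninfected rep1) = 1476 / 37.02 = 39.8703
CPM(uninfected rep2) = 65902 / 48.32 = 1363.8659
CPM(Zika virus-infected rep1) = 68597 / 40.37 = 1699.2073
CPM(Zika virus-infected rep2) = 37359 / 59.79 = 624.8369
mean CPM(uninfected) = 701.8681; mean CPM(Zika virus-infected) = 1162.0221
Fold change = 1162.0221 / 701.8681 = 1.65561
log2(1.65561) = 0.7274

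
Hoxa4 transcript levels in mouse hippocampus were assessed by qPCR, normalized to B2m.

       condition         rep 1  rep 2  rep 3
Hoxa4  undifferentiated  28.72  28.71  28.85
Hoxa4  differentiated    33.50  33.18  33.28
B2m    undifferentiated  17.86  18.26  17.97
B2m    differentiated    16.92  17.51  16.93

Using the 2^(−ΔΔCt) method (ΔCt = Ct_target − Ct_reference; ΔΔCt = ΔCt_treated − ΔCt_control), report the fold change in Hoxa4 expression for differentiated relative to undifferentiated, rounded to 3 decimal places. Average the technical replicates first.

Mean Ct: Hoxa4 undifferentiated 28.760; Hoxa4 differentiated 33.320; B2m undifferentiated 18.030; B2m differentiated 17.120
ΔCt(undifferentiated) = 28.760 − 18.030 = 10.730
ΔCt(differentiated) = 33.320 − 17.120 = 16.200
ΔΔCt = 16.200 − 10.730 = 5.470
Fold change = 2^(−5.470) = 0.0226

0.023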